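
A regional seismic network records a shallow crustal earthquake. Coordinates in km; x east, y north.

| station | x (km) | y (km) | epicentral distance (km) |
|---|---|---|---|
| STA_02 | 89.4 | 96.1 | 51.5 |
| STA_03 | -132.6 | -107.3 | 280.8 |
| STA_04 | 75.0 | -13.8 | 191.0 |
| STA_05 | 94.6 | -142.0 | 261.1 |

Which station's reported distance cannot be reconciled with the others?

Solve using three stations at a time. Using STA_02, STA_03, STA_05 (subtract circle equations pairwise → linear system) gives (x, y) ≈ (40.9, 113.5).
Distances from that point to each station vs reported:
  STA_02: calculated 51.6 vs reported 51.5 → residual 0.1 km
  STA_03: calculated 280.8 vs reported 280.8 → residual 0.0 km
  STA_04: calculated 131.8 vs reported 191.0 → residual 59.2 km
  STA_05: calculated 261.1 vs reported 261.1 → residual 0.0 km
STA_02, STA_03, STA_05 are mutually consistent (residuals ≈ 0); STA_04 is off by 59.2 km.

STA_04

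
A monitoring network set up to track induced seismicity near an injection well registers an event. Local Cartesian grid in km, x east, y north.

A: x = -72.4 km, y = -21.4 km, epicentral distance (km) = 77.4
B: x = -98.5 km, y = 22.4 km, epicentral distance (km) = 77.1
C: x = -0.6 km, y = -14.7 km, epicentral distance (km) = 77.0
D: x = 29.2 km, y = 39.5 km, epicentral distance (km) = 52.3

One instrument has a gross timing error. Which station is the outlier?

C

Solve using three stations at a time. Using A, B, D (subtract circle equations pairwise → linear system) gives (x, y) ≈ (-23.1, 38.2).
Distances from that point to each station vs reported:
  A: calculated 77.4 vs reported 77.4 → residual 0.0 km
  B: calculated 77.1 vs reported 77.1 → residual 0.0 km
  C: calculated 57.5 vs reported 77.0 → residual 19.5 km
  D: calculated 52.3 vs reported 52.3 → residual 0.0 km
A, B, D are mutually consistent (residuals ≈ 0); C is off by 19.5 km.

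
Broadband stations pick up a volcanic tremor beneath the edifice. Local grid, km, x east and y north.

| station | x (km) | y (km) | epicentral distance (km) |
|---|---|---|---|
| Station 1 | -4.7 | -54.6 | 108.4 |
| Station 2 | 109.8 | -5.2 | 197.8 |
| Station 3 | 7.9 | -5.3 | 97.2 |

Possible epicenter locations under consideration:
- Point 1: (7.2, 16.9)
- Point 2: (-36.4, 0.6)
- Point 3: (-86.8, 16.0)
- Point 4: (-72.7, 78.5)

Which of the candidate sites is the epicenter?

Point 3

For each candidate, compare |candidate − station| to the reported distance:
Point 1: residuals Station 1 35.9, Station 2 92.8, Station 3 75.0 → max 92.8 km
Point 2: residuals Station 1 44.7, Station 2 51.5, Station 3 52.5 → max 52.5 km
Point 3: residuals Station 1 0.1, Station 2 0.1, Station 3 0.1 → max 0.1 km
Point 4: residuals Station 1 41.1, Station 2 3.0, Station 3 19.1 → max 41.1 km
Only Point 3 has all residuals ≈ 0.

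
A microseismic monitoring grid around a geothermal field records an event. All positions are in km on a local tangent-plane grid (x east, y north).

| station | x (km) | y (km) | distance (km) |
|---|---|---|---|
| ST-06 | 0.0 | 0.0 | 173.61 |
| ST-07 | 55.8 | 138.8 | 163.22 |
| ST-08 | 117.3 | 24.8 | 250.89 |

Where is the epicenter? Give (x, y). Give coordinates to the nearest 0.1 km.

Circle about each station: x² + y² = 173.61²; (x − 55.8)² + (y − 138.8)² = 163.22²; (x − 117.3)² + (y − 24.8)² = 250.89².
Subtracting pairs of circle equations eliminates x²+y² and gives linear equations (the radical axes):
111.6 x + 277.6 y = 25878.74
234.6 x + 49.6 y = -18431.03
Solving the 2×2 system: x ≈ -107.4, y ≈ 136.4 km.

x ≈ -107.4 km, y ≈ 136.4 km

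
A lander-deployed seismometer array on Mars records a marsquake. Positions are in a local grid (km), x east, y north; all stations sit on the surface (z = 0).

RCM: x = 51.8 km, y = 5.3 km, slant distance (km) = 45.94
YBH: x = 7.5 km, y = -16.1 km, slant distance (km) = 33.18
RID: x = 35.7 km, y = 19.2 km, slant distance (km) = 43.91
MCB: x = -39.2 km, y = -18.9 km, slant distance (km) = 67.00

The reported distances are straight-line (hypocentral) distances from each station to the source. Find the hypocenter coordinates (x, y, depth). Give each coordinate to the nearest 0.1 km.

(19.9, -8.8, 29.9)

Each station gives a sphere (x−x_i)² + (y−y_i)² + z² = d_i² (stations at z=0).
Subtracting the RCM sphere from YBH and RID: z² cancels, leaving linear equations in x and y:
-88.6 x − 42.8 y = -1386.30
-32.2 x + 27.8 y = -885.80
Solving: x ≈ 19.903, y ≈ -8.811 km (keep extra digits for the depth step; rounded: 19.9, -8.8).
Then from the RCM sphere: z² = 45.94² − (x − 51.8)² − (y − 5.3)² with x = 19.903, y = -8.811, so z ≈ 29.899 ≈ 29.9 km.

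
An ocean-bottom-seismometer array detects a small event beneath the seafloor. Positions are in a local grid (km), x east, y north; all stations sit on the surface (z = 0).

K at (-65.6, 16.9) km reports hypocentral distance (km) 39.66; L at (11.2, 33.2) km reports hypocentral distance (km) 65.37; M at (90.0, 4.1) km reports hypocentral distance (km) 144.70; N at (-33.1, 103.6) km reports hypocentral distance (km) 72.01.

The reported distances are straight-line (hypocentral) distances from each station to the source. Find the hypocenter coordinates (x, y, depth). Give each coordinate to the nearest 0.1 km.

Each station gives a sphere (x−x_i)² + (y−y_i)² + z² = d_i² (stations at z=0).
Subtracting the K sphere from L and M: z² cancels, leaving linear equations in x and y:
153.6 x + 32.6 y = -6061.61
311.2 x − 25.6 y = -15837.33
Solving: x ≈ -47.699, y ≈ 38.803 km (keep extra digits for the depth step; rounded: -47.7, 38.8).
Then from the K sphere: z² = 39.66² − (x + 65.6)² − (y − 16.9)² with x = -47.699, y = 38.803, so z ≈ 27.798 ≈ 27.8 km.
Check against N (with the unrounded solution): distance 72.00 ≈ 72.01 km. ✓

(-47.7, 38.8, 27.8)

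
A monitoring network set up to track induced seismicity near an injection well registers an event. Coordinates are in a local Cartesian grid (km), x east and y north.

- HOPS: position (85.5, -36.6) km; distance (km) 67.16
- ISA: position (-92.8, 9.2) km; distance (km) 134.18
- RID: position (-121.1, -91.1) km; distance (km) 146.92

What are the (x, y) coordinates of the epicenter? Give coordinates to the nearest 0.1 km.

Circle about each station: (x − 85.5)² + (y + 36.6)² = 67.16²; (x + 92.8)² + (y − 9.2)² = 134.18²; (x + 121.1)² + (y + 91.1)² = 146.92².
Subtracting pairs of circle equations eliminates x²+y² and gives linear equations (the radical axes):
-356.6 x + 91.6 y = -13447.14
-413.2 x − 109.0 y = -2760.41
Solving the 2×2 system: x ≈ 22.4, y ≈ -59.6 km.
Check against HOPS (with the unrounded x, y): √((x − 85.5)²+(y + 36.6)²) = 67.16 ≈ 67.16 km. ✓

(22.4, -59.6)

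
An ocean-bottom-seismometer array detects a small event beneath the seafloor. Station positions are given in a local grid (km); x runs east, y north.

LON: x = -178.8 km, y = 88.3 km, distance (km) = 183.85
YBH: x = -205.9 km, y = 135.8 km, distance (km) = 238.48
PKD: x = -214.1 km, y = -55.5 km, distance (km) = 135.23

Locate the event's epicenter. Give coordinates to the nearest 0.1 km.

(-79.3, -66.3)

Circle about each station: (x + 178.8)² + (y − 88.3)² = 183.85²; (x + 205.9)² + (y − 135.8)² = 238.48²; (x + 214.1)² + (y + 55.5)² = 135.23².
Subtracting the LON equation from the YBH and PKD equations removes the quadratic terms:
-54.2 x + 95.0 y = -2001.77
-70.6 x − 287.6 y = 24666.40
Solving the 2×2 system: x ≈ -79.3, y ≈ -66.3 km.
Check against LON (with the unrounded x, y): √((x + 178.8)²+(y − 88.3)²) = 183.86 ≈ 183.85 km. ✓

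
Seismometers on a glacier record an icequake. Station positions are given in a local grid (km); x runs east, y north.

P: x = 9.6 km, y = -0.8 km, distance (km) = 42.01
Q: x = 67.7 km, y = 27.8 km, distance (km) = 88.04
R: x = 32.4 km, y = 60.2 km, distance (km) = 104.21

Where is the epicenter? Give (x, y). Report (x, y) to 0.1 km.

(14.7, -42.5)

Circle about each station: (x − 9.6)² + (y + 0.8)² = 42.01²; (x − 67.7)² + (y − 27.8)² = 88.04²; (x − 32.4)² + (y − 60.2)² = 104.21².
Subtracting the P equation from the Q and R equations removes the quadratic terms:
116.2 x + 57.2 y = -722.87
45.6 x + 122.0 y = -4513.88
Solving the 2×2 system: x ≈ 14.7, y ≈ -42.5 km.
Check against P (with the unrounded x, y): √((x − 9.6)²+(y + 0.8)²) = 42.00 ≈ 42.01 km. ✓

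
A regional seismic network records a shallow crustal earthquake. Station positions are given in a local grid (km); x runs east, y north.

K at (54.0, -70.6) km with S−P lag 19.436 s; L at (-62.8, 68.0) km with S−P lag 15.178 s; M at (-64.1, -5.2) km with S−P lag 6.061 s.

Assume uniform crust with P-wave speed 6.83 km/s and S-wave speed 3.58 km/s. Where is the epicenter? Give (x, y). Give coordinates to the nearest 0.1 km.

Distance from S−P lag: d = Δt · v_P v_S / (v_P − v_S) = Δt · (6.83·3.58)/(6.83−3.58) ≈ 7.5235·Δt.
So d_K = 146.23, d_L = 114.19, d_M = 45.60 km.
Circle about each station: (x − 54.0)² + (y + 70.6)² = 146.23²; (x + 62.8)² + (y − 68.0)² = 114.19²; (x + 64.1)² + (y + 5.2)² = 45.60².
Subtracting the K equation from the L and M equations removes the quadratic terms:
-233.6 x + 277.2 y = 9011.34
-236.2 x + 130.8 y = 15539.34
Solving the 2×2 system: x ≈ -89.6, y ≈ -43.0 km.

-89.6 km east, -43.0 km north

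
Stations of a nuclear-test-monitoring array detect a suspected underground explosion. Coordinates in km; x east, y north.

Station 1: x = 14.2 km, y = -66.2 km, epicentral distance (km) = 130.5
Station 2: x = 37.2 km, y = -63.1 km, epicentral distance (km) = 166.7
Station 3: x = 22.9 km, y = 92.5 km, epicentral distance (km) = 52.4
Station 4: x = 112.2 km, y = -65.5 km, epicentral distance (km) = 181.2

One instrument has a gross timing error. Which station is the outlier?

Station 2

Solve using three stations at a time. Using Station 1, Station 3, Station 4 (subtract circle equations pairwise → linear system) gives (x, y) ≈ (-18.3, 60.2).
Distances from that point to each station vs reported:
  Station 1: calculated 130.5 vs reported 130.5 → residual 0.0 km
  Station 2: calculated 135.2 vs reported 166.7 → residual 31.5 km
  Station 3: calculated 52.4 vs reported 52.4 → residual 0.0 km
  Station 4: calculated 181.2 vs reported 181.2 → residual 0.0 km
Station 1, Station 3, Station 4 are mutually consistent (residuals ≈ 0); Station 2 is off by 31.5 km.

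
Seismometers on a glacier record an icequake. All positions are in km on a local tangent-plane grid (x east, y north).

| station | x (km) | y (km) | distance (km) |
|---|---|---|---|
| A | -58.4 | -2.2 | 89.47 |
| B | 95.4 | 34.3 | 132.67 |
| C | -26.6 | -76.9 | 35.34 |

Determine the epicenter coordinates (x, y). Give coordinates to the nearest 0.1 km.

Circle about each station: (x + 58.4)² + (y + 2.2)² = 89.47²; (x − 95.4)² + (y − 34.3)² = 132.67²; (x + 26.6)² + (y + 76.9)² = 35.34².
Subtracting pairs of circle equations eliminates x²+y² and gives linear equations (the radical axes):
307.6 x + 73.0 y = -2734.20
63.6 x − 149.4 y = 9961.74
Solving the 2×2 system: x ≈ 6.3, y ≈ -64.0 km.
Check against A (with the unrounded x, y): √((x + 58.4)²+(y + 2.2)²) = 89.47 ≈ 89.47 km. ✓

(6.3, -64.0)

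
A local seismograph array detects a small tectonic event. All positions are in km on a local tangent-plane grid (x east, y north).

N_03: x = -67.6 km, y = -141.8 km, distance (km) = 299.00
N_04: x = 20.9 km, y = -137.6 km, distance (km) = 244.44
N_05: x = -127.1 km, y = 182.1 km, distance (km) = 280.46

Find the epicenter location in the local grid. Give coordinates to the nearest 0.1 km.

x ≈ 133.8 km, y ≈ 79.2 km

Circle about each station: (x + 67.6)² + (y + 141.8)² = 299.00²; (x − 20.9)² + (y + 137.6)² = 244.44²; (x + 127.1)² + (y − 182.1)² = 280.46².
Subtracting pairs of circle equations eliminates x²+y² and gives linear equations (the radical axes):
177.0 x + 8.4 y = 24343.66
-119.0 x + 647.8 y = 35381.01
Solving the 2×2 system: x ≈ 133.8, y ≈ 79.2 km.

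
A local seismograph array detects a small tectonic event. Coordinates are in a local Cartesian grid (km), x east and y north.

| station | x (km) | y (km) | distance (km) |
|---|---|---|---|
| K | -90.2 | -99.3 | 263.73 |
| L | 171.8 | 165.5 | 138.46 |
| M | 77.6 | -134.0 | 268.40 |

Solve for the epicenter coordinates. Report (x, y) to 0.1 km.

Circle about each station: (x + 90.2)² + (y + 99.3)² = 263.73²; (x − 171.8)² + (y − 165.5)² = 138.46²; (x − 77.6)² + (y + 134.0)² = 268.40².
Subtracting the K equation from the L and M equations removes the quadratic terms:
524.0 x + 529.6 y = 89291.30
335.6 x − 69.4 y = 3496.18
Solving the 2×2 system: x ≈ 37.6, y ≈ 131.4 km.

(37.6, 131.4)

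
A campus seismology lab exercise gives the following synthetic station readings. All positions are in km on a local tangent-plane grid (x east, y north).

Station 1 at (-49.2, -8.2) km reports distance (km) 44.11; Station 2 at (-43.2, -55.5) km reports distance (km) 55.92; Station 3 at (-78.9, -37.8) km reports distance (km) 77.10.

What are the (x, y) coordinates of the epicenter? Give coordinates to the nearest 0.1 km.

Circle about each station: (x + 49.2)² + (y + 8.2)² = 44.11²; (x + 43.2)² + (y + 55.5)² = 55.92²; (x + 78.9)² + (y + 37.8)² = 77.10².
Subtracting pairs of circle equations eliminates x²+y² and gives linear equations (the radical axes):
12.0 x − 94.6 y = 1277.26
-59.4 x − 59.2 y = 1167.45
Solving the 2×2 system: x ≈ -5.5, y ≈ -14.2 km.
Check against Station 1 (with the unrounded x, y): √((x + 49.2)²+(y + 8.2)²) = 44.11 ≈ 44.11 km. ✓

(-5.5, -14.2)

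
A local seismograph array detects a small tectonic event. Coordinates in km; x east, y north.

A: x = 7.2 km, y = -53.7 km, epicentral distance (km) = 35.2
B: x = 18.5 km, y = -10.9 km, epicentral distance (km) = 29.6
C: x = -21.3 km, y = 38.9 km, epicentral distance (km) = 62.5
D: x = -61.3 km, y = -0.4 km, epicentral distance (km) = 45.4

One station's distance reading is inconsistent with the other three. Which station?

Solve using three stations at a time. Using A, B, C (subtract circle equations pairwise → linear system) gives (x, y) ≈ (-8.8, -22.3).
Distances from that point to each station vs reported:
  A: calculated 35.2 vs reported 35.2 → residual 0.0 km
  B: calculated 29.6 vs reported 29.6 → residual 0.0 km
  C: calculated 62.5 vs reported 62.5 → residual 0.0 km
  D: calculated 56.9 vs reported 45.4 → residual 11.5 km
A, B, C are mutually consistent (residuals ≈ 0); D is off by 11.5 km.

D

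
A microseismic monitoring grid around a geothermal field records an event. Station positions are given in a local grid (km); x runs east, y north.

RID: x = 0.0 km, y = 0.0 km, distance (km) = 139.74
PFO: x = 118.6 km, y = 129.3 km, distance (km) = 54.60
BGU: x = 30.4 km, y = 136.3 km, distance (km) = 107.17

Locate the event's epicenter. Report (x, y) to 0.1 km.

(118.1, 74.7)

Circle about each station: x² + y² = 139.74²; (x − 118.6)² + (y − 129.3)² = 54.60²; (x − 30.4)² + (y − 136.3)² = 107.17².
Subtracting pairs of circle equations eliminates x²+y² and gives linear equations (the radical axes):
237.2 x + 258.6 y = 47330.56
60.8 x + 272.6 y = 27543.71
Solving the 2×2 system: x ≈ 118.1, y ≈ 74.7 km.
Check against RID (with the unrounded x, y): √(x²+y²) = 139.74 ≈ 139.74 km. ✓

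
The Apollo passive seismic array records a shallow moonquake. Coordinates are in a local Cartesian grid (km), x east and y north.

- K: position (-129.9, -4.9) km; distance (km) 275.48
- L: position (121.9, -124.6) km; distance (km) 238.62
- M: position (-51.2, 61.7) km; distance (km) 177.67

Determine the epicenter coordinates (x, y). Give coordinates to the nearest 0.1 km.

Circle about each station: (x + 129.9)² + (y + 4.9)² = 275.48²; (x − 121.9)² + (y + 124.6)² = 238.62²; (x + 51.2)² + (y − 61.7)² = 177.67².
Subtracting pairs of circle equations eliminates x²+y² and gives linear equations (the radical axes):
503.6 x − 239.4 y = 32436.48
157.4 x + 133.2 y = 33852.91
Solving the 2×2 system: x ≈ 118.6, y ≈ 114.0 km.

(118.6, 114.0)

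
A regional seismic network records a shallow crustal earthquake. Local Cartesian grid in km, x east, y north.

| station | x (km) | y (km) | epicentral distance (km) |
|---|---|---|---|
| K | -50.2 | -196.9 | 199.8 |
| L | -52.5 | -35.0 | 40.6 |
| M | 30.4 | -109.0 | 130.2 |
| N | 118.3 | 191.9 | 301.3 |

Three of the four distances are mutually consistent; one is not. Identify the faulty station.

N

Solve using three stations at a time. Using K, L, M (subtract circle equations pairwise → linear system) gives (x, y) ≈ (-36.9, 2.5).
Distances from that point to each station vs reported:
  K: calculated 199.8 vs reported 199.8 → residual 0.0 km
  L: calculated 40.6 vs reported 40.6 → residual 0.0 km
  M: calculated 130.2 vs reported 130.2 → residual 0.0 km
  N: calculated 244.9 vs reported 301.3 → residual 56.4 km
K, L, M are mutually consistent (residuals ≈ 0); N is off by 56.4 km.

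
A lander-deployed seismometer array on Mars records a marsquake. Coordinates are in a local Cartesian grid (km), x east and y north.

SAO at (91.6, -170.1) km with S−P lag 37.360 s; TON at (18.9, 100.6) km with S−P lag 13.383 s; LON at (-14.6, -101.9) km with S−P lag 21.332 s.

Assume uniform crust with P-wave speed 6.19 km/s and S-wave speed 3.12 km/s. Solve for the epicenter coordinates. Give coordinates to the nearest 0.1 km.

(-29.2, 31.5)

Distance from S−P lag: d = Δt · v_P v_S / (v_P − v_S) = Δt · (6.19·3.12)/(6.19−3.12) ≈ 6.2908·Δt.
So d_SAO = 235.02, d_TON = 84.19, d_LON = 134.20 km.
Circle about each station: (x − 91.6)² + (y + 170.1)² = 235.02²; (x − 18.9)² + (y − 100.6)² = 84.19²; (x + 14.6)² + (y + 101.9)² = 134.20².
Subtracting pairs of circle equations eliminates x²+y² and gives linear equations (the radical axes):
-145.4 x + 541.4 y = 21299.44
-212.4 x + 136.4 y = 10496.96
Solving the 2×2 system: x ≈ -29.2, y ≈ 31.5 km.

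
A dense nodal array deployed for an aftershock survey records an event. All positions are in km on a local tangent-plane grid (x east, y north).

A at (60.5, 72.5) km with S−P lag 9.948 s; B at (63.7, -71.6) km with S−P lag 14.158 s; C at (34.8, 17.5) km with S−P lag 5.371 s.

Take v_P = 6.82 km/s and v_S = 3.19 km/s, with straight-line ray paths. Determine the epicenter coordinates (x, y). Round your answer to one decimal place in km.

66.7 km east, 13.2 km north

Distance from S−P lag: d = Δt · v_P v_S / (v_P − v_S) = Δt · (6.82·3.19)/(6.82−3.19) ≈ 5.9933·Δt.
So d_A = 59.62, d_B = 84.85, d_C = 32.19 km.
Circle about each station: (x − 60.5)² + (y − 72.5)² = 59.62²; (x − 63.7)² + (y + 71.6)² = 84.85²; (x − 34.8)² + (y − 17.5)² = 32.19².
Subtracting the A equation from the B and C equations removes the quadratic terms:
6.4 x − 288.2 y = -3377.23
-51.4 x − 110.0 y = -4880.86
Solving the 2×2 system: x ≈ 66.7, y ≈ 13.2 km.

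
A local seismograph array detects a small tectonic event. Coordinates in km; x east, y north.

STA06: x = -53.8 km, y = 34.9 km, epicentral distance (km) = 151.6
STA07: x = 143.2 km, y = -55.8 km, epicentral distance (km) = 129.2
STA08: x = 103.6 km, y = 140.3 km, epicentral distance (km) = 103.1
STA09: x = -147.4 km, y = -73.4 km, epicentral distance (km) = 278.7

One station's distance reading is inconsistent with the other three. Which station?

Solve using three stations at a time. Using STA06, STA07, STA09 (subtract circle equations pairwise → linear system) gives (x, y) ≈ (95.0, 64.2).
Distances from that point to each station vs reported:
  STA06: calculated 151.7 vs reported 151.6 → residual 0.1 km
  STA07: calculated 129.3 vs reported 129.2 → residual 0.1 km
  STA08: calculated 76.6 vs reported 103.1 → residual 26.5 km
  STA09: calculated 278.7 vs reported 278.7 → residual 0.0 km
STA06, STA07, STA09 are mutually consistent (residuals ≈ 0); STA08 is off by 26.5 km.

STA08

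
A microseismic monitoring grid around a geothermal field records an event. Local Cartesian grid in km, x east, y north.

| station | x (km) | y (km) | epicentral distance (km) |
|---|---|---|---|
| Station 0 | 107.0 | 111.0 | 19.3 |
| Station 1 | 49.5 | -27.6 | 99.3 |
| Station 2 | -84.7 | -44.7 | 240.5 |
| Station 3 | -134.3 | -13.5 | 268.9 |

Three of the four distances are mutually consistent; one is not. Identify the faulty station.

Solve using three stations at a time. Using Station 0, Station 2, Station 3 (subtract circle equations pairwise → linear system) gives (x, y) ≈ (112.8, 92.5).
Distances from that point to each station vs reported:
  Station 0: calculated 19.4 vs reported 19.3 → residual 0.1 km
  Station 1: calculated 135.8 vs reported 99.3 → residual 36.5 km
  Station 2: calculated 240.5 vs reported 240.5 → residual 0.0 km
  Station 3: calculated 268.9 vs reported 268.9 → residual 0.0 km
Station 0, Station 2, Station 3 are mutually consistent (residuals ≈ 0); Station 1 is off by 36.5 km.

Station 1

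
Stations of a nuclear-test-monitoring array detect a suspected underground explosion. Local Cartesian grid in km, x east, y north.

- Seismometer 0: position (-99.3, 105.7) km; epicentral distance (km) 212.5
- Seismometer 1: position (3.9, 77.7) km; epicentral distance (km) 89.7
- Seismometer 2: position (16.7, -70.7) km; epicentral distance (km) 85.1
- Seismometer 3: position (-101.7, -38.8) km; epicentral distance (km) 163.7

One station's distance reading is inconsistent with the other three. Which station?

Seismometer 0

Solve using three stations at a time. Using Seismometer 1, Seismometer 2, Seismometer 3 (subtract circle equations pairwise → linear system) gives (x, y) ≈ (56.1, 4.7).
Distances from that point to each station vs reported:
  Seismometer 0: calculated 185.3 vs reported 212.5 → residual 27.2 km
  Seismometer 1: calculated 89.7 vs reported 89.7 → residual 0.0 km
  Seismometer 2: calculated 85.1 vs reported 85.1 → residual 0.0 km
  Seismometer 3: calculated 163.7 vs reported 163.7 → residual 0.0 km
Seismometer 1, Seismometer 2, Seismometer 3 are mutually consistent (residuals ≈ 0); Seismometer 0 is off by 27.2 km.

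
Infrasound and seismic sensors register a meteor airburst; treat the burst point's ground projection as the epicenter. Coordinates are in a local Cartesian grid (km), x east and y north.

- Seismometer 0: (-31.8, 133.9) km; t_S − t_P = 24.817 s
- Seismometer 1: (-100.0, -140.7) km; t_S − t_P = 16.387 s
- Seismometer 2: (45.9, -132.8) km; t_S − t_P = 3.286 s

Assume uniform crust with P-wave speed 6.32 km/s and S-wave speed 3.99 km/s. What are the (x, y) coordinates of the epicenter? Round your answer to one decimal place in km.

75.1 km east, -112.5 km north

Distance from S−P lag: d = Δt · v_P v_S / (v_P − v_S) = Δt · (6.32·3.99)/(6.32−3.99) ≈ 10.8227·Δt.
So d_Seismometer 0 = 268.59, d_Seismometer 1 = 177.35, d_Seismometer 2 = 35.56 km.
Circle about each station: (x + 31.8)² + (y − 133.9)² = 268.59²; (x + 100.0)² + (y + 140.7)² = 177.35²; (x − 45.9)² + (y + 132.8)² = 35.56².
Subtracting the Seismometer 0 equation from the Seismometer 1 and Seismometer 2 equations removes the quadratic terms:
-136.4 x − 549.2 y = 51543.61
155.4 x − 533.4 y = 71678.27
Solving the 2×2 system: x ≈ 75.1, y ≈ -112.5 km.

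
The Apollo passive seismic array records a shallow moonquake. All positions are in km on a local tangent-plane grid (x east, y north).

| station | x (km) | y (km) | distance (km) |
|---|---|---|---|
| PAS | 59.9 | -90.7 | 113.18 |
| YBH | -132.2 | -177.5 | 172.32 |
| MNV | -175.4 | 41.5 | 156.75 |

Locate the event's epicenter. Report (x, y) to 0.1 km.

(-37.7, -33.4)

Circle about each station: (x − 59.9)² + (y + 90.7)² = 113.18²; (x + 132.2)² + (y + 177.5)² = 172.32²; (x + 175.4)² + (y − 41.5)² = 156.75².
Subtracting the PAS equation from the YBH and MNV equations removes the quadratic terms:
-384.2 x − 173.6 y = 20284.12
-470.6 x + 264.4 y = 8912.06
Solving the 2×2 system: x ≈ -37.7, y ≈ -33.4 km.
Check against PAS (with the unrounded x, y): √((x − 59.9)²+(y + 90.7)²) = 113.18 ≈ 113.18 km. ✓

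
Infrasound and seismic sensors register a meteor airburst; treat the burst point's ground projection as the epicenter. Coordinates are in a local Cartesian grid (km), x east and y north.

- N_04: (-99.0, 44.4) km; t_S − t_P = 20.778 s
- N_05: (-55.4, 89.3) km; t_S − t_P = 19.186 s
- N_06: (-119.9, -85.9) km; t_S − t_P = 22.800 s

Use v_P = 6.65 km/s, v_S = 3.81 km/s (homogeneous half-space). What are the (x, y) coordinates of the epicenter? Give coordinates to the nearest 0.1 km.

73.6 km east, -23.2 km north

Distance from S−P lag: d = Δt · v_P v_S / (v_P − v_S) = Δt · (6.65·3.81)/(6.65−3.81) ≈ 8.9213·Δt.
So d_N_04 = 185.37, d_N_05 = 171.16, d_N_06 = 203.41 km.
Circle about each station: (x + 99.0)² + (y − 44.4)² = 185.37²; (x + 55.4)² + (y − 89.3)² = 171.16²; (x + 119.9)² + (y + 85.9)² = 203.41².
Subtracting pairs of circle equations eliminates x²+y² and gives linear equations (the radical axes):
87.2 x + 89.8 y = 4337.58
-41.8 x − 260.6 y = 2968.87
Solving the 2×2 system: x ≈ 73.6, y ≈ -23.2 km.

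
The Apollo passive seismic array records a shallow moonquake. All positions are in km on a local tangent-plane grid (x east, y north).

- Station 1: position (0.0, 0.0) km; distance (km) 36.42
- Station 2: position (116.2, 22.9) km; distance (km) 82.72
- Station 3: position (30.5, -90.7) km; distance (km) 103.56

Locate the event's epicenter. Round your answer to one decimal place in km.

34.1 km east, 12.8 km north

Circle about each station: x² + y² = 36.42²; (x − 116.2)² + (y − 22.9)² = 82.72²; (x − 30.5)² + (y + 90.7)² = 103.56².
Subtracting the Station 1 equation from the Station 2 and Station 3 equations removes the quadratic terms:
232.4 x + 45.8 y = 8510.67
61.0 x − 181.4 y = -241.52
Solving the 2×2 system: x ≈ 34.1, y ≈ 12.8 km.
Check against Station 1 (with the unrounded x, y): √(x²+y²) = 36.42 ≈ 36.42 km. ✓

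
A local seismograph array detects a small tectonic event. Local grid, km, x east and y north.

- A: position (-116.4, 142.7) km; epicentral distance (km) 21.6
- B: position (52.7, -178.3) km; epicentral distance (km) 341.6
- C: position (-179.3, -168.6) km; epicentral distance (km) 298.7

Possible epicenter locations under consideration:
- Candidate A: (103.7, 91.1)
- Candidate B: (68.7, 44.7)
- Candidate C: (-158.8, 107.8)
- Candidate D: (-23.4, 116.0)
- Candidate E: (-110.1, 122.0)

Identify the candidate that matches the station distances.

Candidate E

For each candidate, compare |candidate − station| to the reported distance:
Candidate A: residuals A 204.5, B 67.4, C 85.4 → max 204.5 km
Candidate B: residuals A 187.8, B 118.0, C 28.4 → max 187.8 km
Candidate C: residuals A 33.3, B 14.2, C 21.5 → max 33.3 km
Candidate D: residuals A 75.2, B 37.6, C 25.8 → max 75.2 km
Candidate E: residuals A 0.0, B 0.0, C 0.0 → max 0.0 km
Only Candidate E has all residuals ≈ 0.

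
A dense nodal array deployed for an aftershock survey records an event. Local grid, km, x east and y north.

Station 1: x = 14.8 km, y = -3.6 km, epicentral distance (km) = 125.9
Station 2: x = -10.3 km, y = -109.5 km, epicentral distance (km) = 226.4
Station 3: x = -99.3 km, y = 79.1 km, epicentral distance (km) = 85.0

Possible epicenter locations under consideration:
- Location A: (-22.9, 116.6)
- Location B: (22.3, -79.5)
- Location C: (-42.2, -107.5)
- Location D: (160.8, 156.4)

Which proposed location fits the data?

Location A

For each candidate, compare |candidate − station| to the reported distance:
Location A: residuals Station 1 0.1, Station 2 0.1, Station 3 0.1 → max 0.1 km
Location B: residuals Station 1 49.6, Station 2 182.1, Station 3 114.9 → max 182.1 km
Location C: residuals Station 1 7.4, Station 2 194.4, Station 3 110.1 → max 194.4 km
Location D: residuals Station 1 90.7, Station 2 89.8, Station 3 186.3 → max 186.3 km
Only Location A has all residuals ≈ 0.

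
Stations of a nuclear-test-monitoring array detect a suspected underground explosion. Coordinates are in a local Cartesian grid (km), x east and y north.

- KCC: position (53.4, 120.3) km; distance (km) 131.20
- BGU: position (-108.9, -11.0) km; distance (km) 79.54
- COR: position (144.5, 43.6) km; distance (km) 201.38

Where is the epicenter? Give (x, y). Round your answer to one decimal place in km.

-56.8 km east, 49.1 km north

Circle about each station: (x − 53.4)² + (y − 120.3)² = 131.20²; (x + 108.9)² + (y + 11.0)² = 79.54²; (x − 144.5)² + (y − 43.6)² = 201.38².
Subtracting the KCC equation from the BGU and COR equations removes the quadratic terms:
-324.6 x − 262.6 y = 5543.39
182.2 x − 153.4 y = -17882.90
Solving the 2×2 system: x ≈ -56.8, y ≈ 49.1 km.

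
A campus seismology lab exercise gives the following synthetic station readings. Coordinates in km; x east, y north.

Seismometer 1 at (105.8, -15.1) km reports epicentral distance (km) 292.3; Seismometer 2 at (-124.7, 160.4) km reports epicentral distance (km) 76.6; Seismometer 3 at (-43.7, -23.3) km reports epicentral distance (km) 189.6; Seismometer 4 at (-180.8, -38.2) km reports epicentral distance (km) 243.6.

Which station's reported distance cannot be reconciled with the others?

Solve using three stations at a time. Using Seismometer 2, Seismometer 3, Seismometer 4 (subtract circle equations pairwise → linear system) gives (x, y) ≈ (-48.3, 166.2).
Distances from that point to each station vs reported:
  Seismometer 1: calculated 238.0 vs reported 292.3 → residual 54.3 km
  Seismometer 2: calculated 76.6 vs reported 76.6 → residual 0.0 km
  Seismometer 3: calculated 189.6 vs reported 189.6 → residual 0.0 km
  Seismometer 4: calculated 243.6 vs reported 243.6 → residual 0.0 km
Seismometer 2, Seismometer 3, Seismometer 4 are mutually consistent (residuals ≈ 0); Seismometer 1 is off by 54.3 km.

Seismometer 1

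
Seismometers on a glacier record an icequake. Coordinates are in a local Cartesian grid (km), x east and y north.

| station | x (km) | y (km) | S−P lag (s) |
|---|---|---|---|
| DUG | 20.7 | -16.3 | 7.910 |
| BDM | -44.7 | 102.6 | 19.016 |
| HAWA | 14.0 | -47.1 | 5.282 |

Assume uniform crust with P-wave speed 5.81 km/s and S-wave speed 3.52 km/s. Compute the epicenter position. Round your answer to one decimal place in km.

(-29.0, -66.5)

Distance from S−P lag: d = Δt · v_P v_S / (v_P − v_S) = Δt · (5.81·3.52)/(5.81−3.52) ≈ 8.9307·Δt.
So d_DUG = 70.64, d_BDM = 169.83, d_HAWA = 47.17 km.
Circle about each station: (x − 20.7)² + (y + 16.3)² = 70.64²; (x + 44.7)² + (y − 102.6)² = 169.83²; (x − 14.0)² + (y + 47.1)² = 47.17².
Subtracting pairs of circle equations eliminates x²+y² and gives linear equations (the radical axes):
-130.8 x + 237.8 y = -12021.55
-13.4 x − 61.6 y = 4485.23
Solving the 2×2 system: x ≈ -29.0, y ≈ -66.5 km.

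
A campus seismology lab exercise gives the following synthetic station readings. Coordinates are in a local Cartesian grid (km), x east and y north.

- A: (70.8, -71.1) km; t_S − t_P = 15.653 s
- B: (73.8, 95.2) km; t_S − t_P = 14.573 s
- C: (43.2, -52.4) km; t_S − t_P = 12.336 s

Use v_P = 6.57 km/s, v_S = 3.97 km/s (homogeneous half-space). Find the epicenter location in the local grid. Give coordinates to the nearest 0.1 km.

Distance from S−P lag: d = Δt · v_P v_S / (v_P − v_S) = Δt · (6.57·3.97)/(6.57−3.97) ≈ 10.0319·Δt.
So d_A = 157.03, d_B = 146.19, d_C = 123.75 km.
Circle about each station: (x − 70.8)² + (y + 71.1)² = 157.03²; (x − 73.8)² + (y − 95.2)² = 146.19²; (x − 43.2)² + (y + 52.4)² = 123.75².
Subtracting the A equation from the B and C equations removes the quadratic terms:
6.0 x + 332.6 y = 7728.53
-55.2 x + 37.4 y = 3888.51
Solving the 2×2 system: x ≈ -54.0, y ≈ 24.2 km.

x ≈ -54.0 km, y ≈ 24.2 km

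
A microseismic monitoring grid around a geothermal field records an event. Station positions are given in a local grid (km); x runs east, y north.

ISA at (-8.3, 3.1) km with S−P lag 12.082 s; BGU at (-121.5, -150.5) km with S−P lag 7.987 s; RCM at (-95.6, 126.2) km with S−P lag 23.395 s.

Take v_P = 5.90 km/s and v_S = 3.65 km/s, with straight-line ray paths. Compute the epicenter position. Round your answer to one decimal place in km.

Distance from S−P lag: d = Δt · v_P v_S / (v_P − v_S) = Δt · (5.90·3.65)/(5.90−3.65) ≈ 9.5711·Δt.
So d_ISA = 115.64, d_BGU = 76.44, d_RCM = 223.92 km.
Circle about each station: (x + 8.3)² + (y − 3.1)² = 115.64²; (x + 121.5)² + (y + 150.5)² = 76.44²; (x + 95.6)² + (y − 126.2)² = 223.92².
Subtracting the ISA equation from the BGU and RCM equations removes the quadratic terms:
-226.4 x − 307.2 y = 44863.54
-174.6 x + 246.2 y = -11780.26
Solving the 2×2 system: x ≈ -67.9, y ≈ -96.0 km.

(-67.9, -96.0)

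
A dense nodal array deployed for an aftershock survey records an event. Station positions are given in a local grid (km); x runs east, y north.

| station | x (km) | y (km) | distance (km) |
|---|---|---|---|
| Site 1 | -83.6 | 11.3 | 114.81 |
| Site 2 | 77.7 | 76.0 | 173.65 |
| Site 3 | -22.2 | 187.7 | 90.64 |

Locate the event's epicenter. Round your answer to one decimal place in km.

(-88.6, 126.0)

Circle about each station: (x + 83.6)² + (y − 11.3)² = 114.81²; (x − 77.7)² + (y − 76.0)² = 173.65²; (x + 22.2)² + (y − 187.7)² = 90.64².
Subtracting pairs of circle equations eliminates x²+y² and gives linear equations (the radical axes):
322.6 x + 129.4 y = -12276.35
122.8 x + 352.8 y = 33573.21
Solving the 2×2 system: x ≈ -88.6, y ≈ 126.0 km.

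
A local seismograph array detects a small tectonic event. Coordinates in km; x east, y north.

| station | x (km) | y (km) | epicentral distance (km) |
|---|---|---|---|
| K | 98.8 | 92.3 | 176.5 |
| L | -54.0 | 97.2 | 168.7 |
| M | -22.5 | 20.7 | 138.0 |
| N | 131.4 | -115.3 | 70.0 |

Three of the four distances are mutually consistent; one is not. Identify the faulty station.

L

Solve using three stations at a time. Using K, M, N (subtract circle equations pairwise → linear system) gives (x, y) ≈ (69.9, -81.8).
Distances from that point to each station vs reported:
  K: calculated 176.5 vs reported 176.5 → residual 0.0 km
  L: calculated 217.7 vs reported 168.7 → residual 49.0 km
  M: calculated 138.0 vs reported 138.0 → residual 0.0 km
  N: calculated 70.0 vs reported 70.0 → residual 0.0 km
K, M, N are mutually consistent (residuals ≈ 0); L is off by 49.0 km.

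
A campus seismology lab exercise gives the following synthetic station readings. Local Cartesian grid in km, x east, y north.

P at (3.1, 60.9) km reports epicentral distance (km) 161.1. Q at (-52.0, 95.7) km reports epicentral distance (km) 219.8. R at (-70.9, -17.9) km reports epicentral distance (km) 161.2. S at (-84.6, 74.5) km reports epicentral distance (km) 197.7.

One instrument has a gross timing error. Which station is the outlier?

S

Solve using three stations at a time. Using P, Q, R (subtract circle equations pairwise → linear system) gives (x, y) ≈ (77.0, -82.4).
Distances from that point to each station vs reported:
  P: calculated 161.2 vs reported 161.1 → residual 0.1 km
  Q: calculated 219.9 vs reported 219.8 → residual 0.1 km
  R: calculated 161.3 vs reported 161.2 → residual 0.1 km
  S: calculated 225.2 vs reported 197.7 → residual 27.5 km
P, Q, R are mutually consistent (residuals ≈ 0); S is off by 27.5 km.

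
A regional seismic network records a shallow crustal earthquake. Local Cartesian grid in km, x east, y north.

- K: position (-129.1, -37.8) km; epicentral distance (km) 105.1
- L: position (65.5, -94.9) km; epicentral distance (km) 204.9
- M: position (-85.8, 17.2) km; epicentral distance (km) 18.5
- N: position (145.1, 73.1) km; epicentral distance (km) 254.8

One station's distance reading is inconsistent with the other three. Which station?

K

Solve using three stations at a time. Using L, M, N (subtract circle equations pairwise → linear system) gives (x, y) ≈ (-104.1, 20.1).
Distances from that point to each station vs reported:
  K: calculated 63.0 vs reported 105.1 → residual 42.1 km
  L: calculated 204.9 vs reported 204.9 → residual 0.0 km
  M: calculated 18.5 vs reported 18.5 → residual 0.0 km
  N: calculated 254.8 vs reported 254.8 → residual 0.0 km
L, M, N are mutually consistent (residuals ≈ 0); K is off by 42.1 km.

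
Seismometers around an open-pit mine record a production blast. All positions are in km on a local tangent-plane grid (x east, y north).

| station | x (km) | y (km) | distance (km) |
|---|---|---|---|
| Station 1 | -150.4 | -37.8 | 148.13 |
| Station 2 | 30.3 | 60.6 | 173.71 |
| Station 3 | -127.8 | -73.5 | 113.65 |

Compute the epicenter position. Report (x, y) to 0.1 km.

Circle about each station: (x + 150.4)² + (y + 37.8)² = 148.13²; (x − 30.3)² + (y − 60.6)² = 173.71²; (x + 127.8)² + (y + 73.5)² = 113.65².
Subtracting pairs of circle equations eliminates x²+y² and gives linear equations (the radical axes):
361.4 x + 196.8 y = -27691.22
45.2 x − 71.4 y = 6712.26
Solving the 2×2 system: x ≈ -18.9, y ≈ -106.0 km.

-18.9 km east, -106.0 km north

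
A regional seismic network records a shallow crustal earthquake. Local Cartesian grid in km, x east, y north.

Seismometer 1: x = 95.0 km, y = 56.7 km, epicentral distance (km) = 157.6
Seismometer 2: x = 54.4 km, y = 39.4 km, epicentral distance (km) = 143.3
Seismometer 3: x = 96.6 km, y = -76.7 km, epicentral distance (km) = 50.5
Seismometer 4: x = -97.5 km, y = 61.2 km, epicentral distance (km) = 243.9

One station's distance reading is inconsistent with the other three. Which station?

Solve using three stations at a time. Using Seismometer 1, Seismometer 2, Seismometer 4 (subtract circle equations pairwise → linear system) gives (x, y) ≈ (85.0, -100.5).
Distances from that point to each station vs reported:
  Seismometer 1: calculated 157.5 vs reported 157.6 → residual 0.1 km
  Seismometer 2: calculated 143.2 vs reported 143.3 → residual 0.1 km
  Seismometer 3: calculated 26.5 vs reported 50.5 → residual 24.0 km
  Seismometer 4: calculated 243.9 vs reported 243.9 → residual 0.0 km
Seismometer 1, Seismometer 2, Seismometer 4 are mutually consistent (residuals ≈ 0); Seismometer 3 is off by 24.0 km.

Seismometer 3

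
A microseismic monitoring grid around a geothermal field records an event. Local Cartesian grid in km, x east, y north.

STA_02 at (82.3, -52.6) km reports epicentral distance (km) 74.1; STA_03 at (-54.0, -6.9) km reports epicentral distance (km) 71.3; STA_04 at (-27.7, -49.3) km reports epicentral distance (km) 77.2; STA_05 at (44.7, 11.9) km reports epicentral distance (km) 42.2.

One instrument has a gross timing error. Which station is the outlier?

STA_04

Solve using three stations at a time. Using STA_02, STA_03, STA_05 (subtract circle equations pairwise → linear system) gives (x, y) ≈ (16.2, -19.2).
Distances from that point to each station vs reported:
  STA_02: calculated 74.1 vs reported 74.1 → residual 0.0 km
  STA_03: calculated 71.3 vs reported 71.3 → residual 0.0 km
  STA_04: calculated 53.3 vs reported 77.2 → residual 23.9 km
  STA_05: calculated 42.1 vs reported 42.2 → residual 0.1 km
STA_02, STA_03, STA_05 are mutually consistent (residuals ≈ 0); STA_04 is off by 23.9 km.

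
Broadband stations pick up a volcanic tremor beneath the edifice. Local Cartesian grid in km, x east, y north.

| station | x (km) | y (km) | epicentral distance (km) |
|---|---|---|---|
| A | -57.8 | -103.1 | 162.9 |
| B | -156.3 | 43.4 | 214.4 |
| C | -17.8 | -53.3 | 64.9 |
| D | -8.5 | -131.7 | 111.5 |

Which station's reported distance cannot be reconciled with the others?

Solve using three stations at a time. Using B, C, D (subtract circle equations pairwise → linear system) gives (x, y) ≈ (43.9, -33.3).
Distances from that point to each station vs reported:
  A: calculated 123.3 vs reported 162.9 → residual 39.6 km
  B: calculated 214.4 vs reported 214.4 → residual 0.0 km
  C: calculated 64.8 vs reported 64.9 → residual 0.1 km
  D: calculated 111.5 vs reported 111.5 → residual 0.0 km
B, C, D are mutually consistent (residuals ≈ 0); A is off by 39.6 km.

A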